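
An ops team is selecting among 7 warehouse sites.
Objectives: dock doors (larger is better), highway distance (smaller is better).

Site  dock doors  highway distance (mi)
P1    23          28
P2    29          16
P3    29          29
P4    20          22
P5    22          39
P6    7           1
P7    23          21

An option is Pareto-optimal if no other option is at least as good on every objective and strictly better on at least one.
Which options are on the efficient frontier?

P2, P6

P1: dominated by P2 (dock doors 29≥23, highway distance 16≤28).
P2: not dominated.
P3: dominated by P2 (dock doors 29≥29, highway distance 16≤29).
P4: dominated by P2 (dock doors 29≥20, highway distance 16≤22).
P5: dominated by P1 (dock doors 23≥22, highway distance 28≤39).
P6: not dominated (best highway distance).
P7: dominated by P2 (dock doors 29≥23, highway distance 16≤21).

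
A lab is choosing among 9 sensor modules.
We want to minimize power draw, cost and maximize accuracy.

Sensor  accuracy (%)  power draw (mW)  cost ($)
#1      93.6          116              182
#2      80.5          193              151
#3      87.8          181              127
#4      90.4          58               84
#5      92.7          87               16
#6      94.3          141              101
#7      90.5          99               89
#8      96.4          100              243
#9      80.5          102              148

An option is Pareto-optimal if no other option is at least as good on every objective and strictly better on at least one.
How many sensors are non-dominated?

#1: not dominated.
#2: dominated by #3 (accuracy 87.8≥80.5, power draw 181≤193, cost 127≤151).
#3: dominated by #4 (accuracy 90.4≥87.8, power draw 58≤181, cost 84≤127).
#4: not dominated (best power draw).
#5: not dominated (best cost).
#6: not dominated.
#7: dominated by #5 (accuracy 92.7≥90.5, power draw 87≤99, cost 16≤89).
#8: not dominated (best accuracy).
#9: dominated by #4 (accuracy 90.4≥80.5, power draw 58≤102, cost 84≤148).
Pareto-optimal: #1, #4, #5, #6, #8 → 5.

5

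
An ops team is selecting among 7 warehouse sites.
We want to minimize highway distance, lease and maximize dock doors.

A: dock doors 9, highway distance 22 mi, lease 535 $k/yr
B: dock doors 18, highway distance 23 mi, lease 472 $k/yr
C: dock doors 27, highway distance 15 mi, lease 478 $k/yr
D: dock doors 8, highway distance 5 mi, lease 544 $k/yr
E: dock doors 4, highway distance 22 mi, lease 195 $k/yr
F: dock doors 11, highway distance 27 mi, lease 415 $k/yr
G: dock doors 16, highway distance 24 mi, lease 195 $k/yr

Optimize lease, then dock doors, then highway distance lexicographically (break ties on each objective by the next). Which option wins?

G

First minimize lease: best is 195, kept {E, G}.
Then maximize dock doors: best is 16, kept {G}.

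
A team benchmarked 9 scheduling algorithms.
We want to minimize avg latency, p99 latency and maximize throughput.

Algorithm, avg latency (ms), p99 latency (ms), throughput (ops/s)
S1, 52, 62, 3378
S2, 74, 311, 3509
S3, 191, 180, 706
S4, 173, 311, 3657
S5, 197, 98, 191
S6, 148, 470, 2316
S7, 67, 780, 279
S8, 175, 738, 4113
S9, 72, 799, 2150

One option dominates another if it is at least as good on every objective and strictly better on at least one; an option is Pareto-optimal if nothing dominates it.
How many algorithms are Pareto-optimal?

S1: not dominated (best avg latency).
S2: not dominated.
S3: dominated by S1 (avg latency 52≤191, p99 latency 62≤180, throughput 3378≥706).
S4: not dominated.
S5: dominated by S1 (avg latency 52≤197, p99 latency 62≤98, throughput 3378≥191).
S6: dominated by S1 (avg latency 52≤148, p99 latency 62≤470, throughput 3378≥2316).
S7: dominated by S1 (avg latency 52≤67, p99 latency 62≤780, throughput 3378≥279).
S8: not dominated (best throughput).
S9: dominated by S1 (avg latency 52≤72, p99 latency 62≤799, throughput 3378≥2150).
Pareto-optimal: S1, S2, S4, S8 → 4.

4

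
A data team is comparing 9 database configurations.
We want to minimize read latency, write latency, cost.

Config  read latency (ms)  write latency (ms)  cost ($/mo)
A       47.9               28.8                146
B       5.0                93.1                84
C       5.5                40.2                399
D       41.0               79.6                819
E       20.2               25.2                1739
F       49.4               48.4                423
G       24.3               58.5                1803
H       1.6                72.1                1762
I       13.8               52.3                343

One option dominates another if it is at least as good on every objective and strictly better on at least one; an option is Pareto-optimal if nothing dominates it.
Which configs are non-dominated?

A: not dominated.
B: not dominated (best cost).
C: not dominated.
D: dominated by C (read latency 5.5≤41.0, write latency 40.2≤79.6, cost 399≤819).
E: not dominated (best write latency).
F: dominated by A (read latency 47.9≤49.4, write latency 28.8≤48.4, cost 146≤423).
G: dominated by C (read latency 5.5≤24.3, write latency 40.2≤58.5, cost 399≤1803).
H: not dominated (best read latency).
I: not dominated.

A, B, C, E, H, I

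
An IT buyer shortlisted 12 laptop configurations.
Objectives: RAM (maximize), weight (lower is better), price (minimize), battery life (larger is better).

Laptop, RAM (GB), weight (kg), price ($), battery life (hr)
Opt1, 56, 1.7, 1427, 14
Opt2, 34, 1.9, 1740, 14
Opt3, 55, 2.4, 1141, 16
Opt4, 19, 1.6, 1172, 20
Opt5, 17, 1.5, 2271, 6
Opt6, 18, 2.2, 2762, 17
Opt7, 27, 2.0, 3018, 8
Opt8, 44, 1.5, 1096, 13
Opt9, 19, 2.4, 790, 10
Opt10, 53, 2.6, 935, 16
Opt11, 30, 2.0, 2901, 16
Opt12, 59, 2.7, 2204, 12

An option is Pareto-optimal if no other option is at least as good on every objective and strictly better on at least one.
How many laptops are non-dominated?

8

Opt1: not dominated.
Opt2: dominated by Opt1 (RAM 56≥34, weight 1.7≤1.9, price 1427≤1740, battery life 14≥14).
Opt3: not dominated.
Opt4: not dominated (best battery life).
Opt5: dominated by Opt8 (RAM 44≥17, weight 1.5≤1.5, price 1096≤2271, battery life 13≥6).
Opt6: dominated by Opt4 (RAM 19≥18, weight 1.6≤2.2, price 1172≤2762, battery life 20≥17).
Opt7: dominated by Opt1 (RAM 56≥27, weight 1.7≤2.0, price 1427≤3018, battery life 14≥8).
Opt8: not dominated.
Opt9: not dominated (best price).
Opt10: not dominated.
Opt11: not dominated.
Opt12: not dominated (best RAM).
Pareto-optimal: Opt1, Opt3, Opt4, Opt8, Opt9, Opt10, Opt11, Opt12 → 8.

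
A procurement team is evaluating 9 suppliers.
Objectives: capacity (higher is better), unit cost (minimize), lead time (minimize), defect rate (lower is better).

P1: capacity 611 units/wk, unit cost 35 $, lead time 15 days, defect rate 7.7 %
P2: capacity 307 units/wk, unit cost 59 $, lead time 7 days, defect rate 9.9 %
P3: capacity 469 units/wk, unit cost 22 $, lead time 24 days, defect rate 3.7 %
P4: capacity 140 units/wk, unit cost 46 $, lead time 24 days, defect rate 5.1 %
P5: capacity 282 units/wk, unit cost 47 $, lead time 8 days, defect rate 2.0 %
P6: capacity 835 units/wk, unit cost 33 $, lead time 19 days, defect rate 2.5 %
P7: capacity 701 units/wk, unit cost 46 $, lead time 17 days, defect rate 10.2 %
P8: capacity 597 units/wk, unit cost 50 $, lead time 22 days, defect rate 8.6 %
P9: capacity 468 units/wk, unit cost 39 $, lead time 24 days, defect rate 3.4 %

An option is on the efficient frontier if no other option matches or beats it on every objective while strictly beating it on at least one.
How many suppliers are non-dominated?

P1: not dominated.
P2: not dominated (best lead time).
P3: not dominated (best unit cost).
P4: dominated by P3 (capacity 469≥140, unit cost 22≤46, lead time 24≤24, defect rate 3.7≤5.1).
P5: not dominated (best defect rate).
P6: not dominated (best capacity).
P7: not dominated.
P8: dominated by P1 (capacity 611≥597, unit cost 35≤50, lead time 15≤22, defect rate 7.7≤8.6).
P9: dominated by P6 (capacity 835≥468, unit cost 33≤39, lead time 19≤24, defect rate 2.5≤3.4).
Pareto-optimal: P1, P2, P3, P5, P6, P7 → 6.

6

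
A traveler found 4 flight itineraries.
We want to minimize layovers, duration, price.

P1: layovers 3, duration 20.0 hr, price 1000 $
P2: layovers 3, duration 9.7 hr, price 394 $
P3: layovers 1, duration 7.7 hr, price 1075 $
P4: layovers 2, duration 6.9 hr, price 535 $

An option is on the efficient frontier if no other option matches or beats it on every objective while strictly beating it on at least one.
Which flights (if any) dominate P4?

none

P1: worse on layovers (3 vs 2).
P2: worse on layovers (3 vs 2).
P3: worse on duration (7.7 vs 6.9).
No option dominates P4.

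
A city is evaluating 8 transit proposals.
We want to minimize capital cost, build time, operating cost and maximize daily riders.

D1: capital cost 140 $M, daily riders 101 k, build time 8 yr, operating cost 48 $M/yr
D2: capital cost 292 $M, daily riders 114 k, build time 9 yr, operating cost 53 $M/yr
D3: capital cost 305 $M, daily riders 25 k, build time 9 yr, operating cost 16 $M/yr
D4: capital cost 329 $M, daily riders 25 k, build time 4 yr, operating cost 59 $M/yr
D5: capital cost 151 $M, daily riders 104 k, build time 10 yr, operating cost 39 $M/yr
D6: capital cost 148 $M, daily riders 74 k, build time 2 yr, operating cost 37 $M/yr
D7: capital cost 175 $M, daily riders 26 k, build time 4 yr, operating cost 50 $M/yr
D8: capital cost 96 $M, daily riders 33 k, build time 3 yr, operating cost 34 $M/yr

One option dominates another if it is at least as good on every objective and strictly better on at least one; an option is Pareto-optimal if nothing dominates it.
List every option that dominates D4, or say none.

D6: capital cost 148≤329, daily riders 74≥25, build time 2≤4, operating cost 37≤59 — dominates D4.
D7: capital cost 175≤329, daily riders 26≥25, build time 4≤4, operating cost 50≤59 — dominates D4.
D8: capital cost 96≤329, daily riders 33≥25, build time 3≤4, operating cost 34≤59 — dominates D4.
Others (D1, D2, D3, D5) are each worse than D4 on at least one objective.

D6, D7, D8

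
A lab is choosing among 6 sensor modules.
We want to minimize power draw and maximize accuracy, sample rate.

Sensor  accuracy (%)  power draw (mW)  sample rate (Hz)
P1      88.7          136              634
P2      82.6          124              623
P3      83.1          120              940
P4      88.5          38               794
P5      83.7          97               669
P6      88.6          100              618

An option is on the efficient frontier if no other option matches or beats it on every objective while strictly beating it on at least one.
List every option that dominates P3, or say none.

P1: worse on power draw (136 vs 120).
P2: worse on accuracy (82.6 vs 83.1).
P4: worse on sample rate (794 vs 940).
P5: worse on sample rate (669 vs 940).
P6: worse on sample rate (618 vs 940).
No option dominates P3.

none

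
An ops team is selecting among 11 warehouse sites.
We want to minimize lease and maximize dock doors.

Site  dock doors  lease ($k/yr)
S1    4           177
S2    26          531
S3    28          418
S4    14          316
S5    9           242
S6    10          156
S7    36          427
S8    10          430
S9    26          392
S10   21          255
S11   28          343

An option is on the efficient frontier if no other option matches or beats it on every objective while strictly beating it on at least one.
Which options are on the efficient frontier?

S6, S7, S10, S11

S1: dominated by S6 (dock doors 10≥4, lease 156≤177).
S2: dominated by S3 (dock doors 28≥26, lease 418≤531).
S3: dominated by S11 (dock doors 28≥28, lease 343≤418).
S4: dominated by S10 (dock doors 21≥14, lease 255≤316).
S5: dominated by S6 (dock doors 10≥9, lease 156≤242).
S6: not dominated (best lease).
S7: not dominated (best dock doors).
S8: dominated by S3 (dock doors 28≥10, lease 418≤430).
S9: dominated by S11 (dock doors 28≥26, lease 343≤392).
S10: not dominated.
S11: not dominated.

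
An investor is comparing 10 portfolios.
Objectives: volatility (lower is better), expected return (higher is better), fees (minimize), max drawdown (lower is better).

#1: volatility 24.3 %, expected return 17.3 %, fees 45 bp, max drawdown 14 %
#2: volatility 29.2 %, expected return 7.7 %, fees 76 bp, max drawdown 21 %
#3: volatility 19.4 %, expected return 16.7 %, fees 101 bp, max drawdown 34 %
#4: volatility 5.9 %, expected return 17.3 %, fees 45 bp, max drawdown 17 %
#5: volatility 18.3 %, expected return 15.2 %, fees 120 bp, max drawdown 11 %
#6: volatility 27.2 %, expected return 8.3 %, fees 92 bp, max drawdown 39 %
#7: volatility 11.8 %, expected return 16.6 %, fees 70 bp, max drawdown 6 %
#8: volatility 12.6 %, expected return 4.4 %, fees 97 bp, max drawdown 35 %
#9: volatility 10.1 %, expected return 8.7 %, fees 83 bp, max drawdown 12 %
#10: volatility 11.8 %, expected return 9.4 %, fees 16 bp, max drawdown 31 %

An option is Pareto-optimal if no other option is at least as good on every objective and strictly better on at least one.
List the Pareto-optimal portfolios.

#1, #4, #7, #9, #10

#1: not dominated.
#2: dominated by #1 (volatility 24.3≤29.2, expected return 17.3≥7.7, fees 45≤76, max drawdown 14≤21).
#3: dominated by #4 (volatility 5.9≤19.4, expected return 17.3≥16.7, fees 45≤101, max drawdown 17≤34).
#4: not dominated (best volatility).
#5: dominated by #7 (volatility 11.8≤18.3, expected return 16.6≥15.2, fees 70≤120, max drawdown 6≤11).
#6: dominated by #1 (volatility 24.3≤27.2, expected return 17.3≥8.3, fees 45≤92, max drawdown 14≤39).
#7: not dominated (best max drawdown).
#8: dominated by #4 (volatility 5.9≤12.6, expected return 17.3≥4.4, fees 45≤97, max drawdown 17≤35).
#9: not dominated.
#10: not dominated (best fees).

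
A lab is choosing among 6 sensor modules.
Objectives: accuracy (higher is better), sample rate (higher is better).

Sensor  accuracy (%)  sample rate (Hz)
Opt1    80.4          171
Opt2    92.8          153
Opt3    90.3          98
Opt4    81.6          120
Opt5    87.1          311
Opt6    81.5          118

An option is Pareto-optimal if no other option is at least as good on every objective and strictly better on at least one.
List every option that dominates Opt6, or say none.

Opt2: accuracy 92.8≥81.5, sample rate 153≥118 — dominates Opt6.
Opt4: accuracy 81.6≥81.5, sample rate 120≥118 — dominates Opt6.
Opt5: accuracy 87.1≥81.5, sample rate 311≥118 — dominates Opt6.
Others (Opt1, Opt3) are each worse than Opt6 on at least one objective.

Opt2, Opt4, Opt5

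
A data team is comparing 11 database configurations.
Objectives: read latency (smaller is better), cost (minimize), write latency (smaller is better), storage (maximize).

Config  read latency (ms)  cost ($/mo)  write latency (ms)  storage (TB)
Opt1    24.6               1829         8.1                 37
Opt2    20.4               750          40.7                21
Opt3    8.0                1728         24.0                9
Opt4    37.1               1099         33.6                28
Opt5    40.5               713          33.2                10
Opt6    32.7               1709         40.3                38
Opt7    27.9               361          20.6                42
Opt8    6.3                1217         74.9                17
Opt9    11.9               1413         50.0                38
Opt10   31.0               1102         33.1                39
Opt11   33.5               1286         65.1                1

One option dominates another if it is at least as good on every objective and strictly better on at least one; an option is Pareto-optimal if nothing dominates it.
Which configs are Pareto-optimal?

Opt1: not dominated (best write latency).
Opt2: not dominated.
Opt3: not dominated.
Opt4: dominated by Opt7 (read latency 27.9≤37.1, cost 361≤1099, write latency 20.6≤33.6, storage 42≥28).
Opt5: dominated by Opt7 (read latency 27.9≤40.5, cost 361≤713, write latency 20.6≤33.2, storage 42≥10).
Opt6: dominated by Opt7 (read latency 27.9≤32.7, cost 361≤1709, write latency 20.6≤40.3, storage 42≥38).
Opt7: not dominated (best cost).
Opt8: not dominated (best read latency).
Opt9: not dominated.
Opt10: dominated by Opt7 (read latency 27.9≤31.0, cost 361≤1102, write latency 20.6≤33.1, storage 42≥39).
Opt11: dominated by Opt2 (read latency 20.4≤33.5, cost 750≤1286, write latency 40.7≤65.1, storage 21≥1).

Opt1, Opt2, Opt3, Opt7, Opt8, Opt9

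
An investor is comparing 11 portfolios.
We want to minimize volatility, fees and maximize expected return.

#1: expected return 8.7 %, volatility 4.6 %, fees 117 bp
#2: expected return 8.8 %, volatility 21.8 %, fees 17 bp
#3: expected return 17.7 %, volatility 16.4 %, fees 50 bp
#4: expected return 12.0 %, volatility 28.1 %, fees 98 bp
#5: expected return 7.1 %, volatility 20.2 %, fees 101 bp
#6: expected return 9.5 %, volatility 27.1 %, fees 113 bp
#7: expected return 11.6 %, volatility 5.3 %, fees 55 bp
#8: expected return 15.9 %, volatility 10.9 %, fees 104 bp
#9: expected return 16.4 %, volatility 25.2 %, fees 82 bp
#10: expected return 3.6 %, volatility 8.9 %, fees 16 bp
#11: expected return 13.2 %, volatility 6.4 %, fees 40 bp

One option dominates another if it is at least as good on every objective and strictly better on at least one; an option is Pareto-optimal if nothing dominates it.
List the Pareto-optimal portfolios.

#1, #2, #3, #7, #8, #10, #11

#1: not dominated (best volatility).
#2: not dominated.
#3: not dominated (best expected return).
#4: dominated by #3 (expected return 17.7≥12.0, volatility 16.4≤28.1, fees 50≤98).
#5: dominated by #3 (expected return 17.7≥7.1, volatility 16.4≤20.2, fees 50≤101).
#6: dominated by #3 (expected return 17.7≥9.5, volatility 16.4≤27.1, fees 50≤113).
#7: not dominated.
#8: not dominated.
#9: dominated by #3 (expected return 17.7≥16.4, volatility 16.4≤25.2, fees 50≤82).
#10: not dominated (best fees).
#11: not dominated.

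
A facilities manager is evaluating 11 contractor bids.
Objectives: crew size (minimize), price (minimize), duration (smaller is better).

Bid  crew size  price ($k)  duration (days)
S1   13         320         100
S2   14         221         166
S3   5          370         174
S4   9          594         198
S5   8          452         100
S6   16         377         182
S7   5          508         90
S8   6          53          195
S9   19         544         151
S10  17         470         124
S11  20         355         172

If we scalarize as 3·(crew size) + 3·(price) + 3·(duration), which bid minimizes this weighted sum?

S1: 3·13 + 3·320 + 3·100 = 1299
S2: 3·14 + 3·221 + 3·166 = 1203
S3: 3·5 + 3·370 + 3·174 = 1647
S4: 3·9 + 3·594 + 3·198 = 2403
S5: 3·8 + 3·452 + 3·100 = 1680
S6: 3·16 + 3·377 + 3·182 = 1725
S7: 3·5 + 3·508 + 3·90 = 1809
S8: 3·6 + 3·53 + 3·195 = 762
S9: 3·19 + 3·544 + 3·151 = 2142
S10: 3·17 + 3·470 + 3·124 = 1833
S11: 3·20 + 3·355 + 3·172 = 1641
Lowest: S8 at 762.

S8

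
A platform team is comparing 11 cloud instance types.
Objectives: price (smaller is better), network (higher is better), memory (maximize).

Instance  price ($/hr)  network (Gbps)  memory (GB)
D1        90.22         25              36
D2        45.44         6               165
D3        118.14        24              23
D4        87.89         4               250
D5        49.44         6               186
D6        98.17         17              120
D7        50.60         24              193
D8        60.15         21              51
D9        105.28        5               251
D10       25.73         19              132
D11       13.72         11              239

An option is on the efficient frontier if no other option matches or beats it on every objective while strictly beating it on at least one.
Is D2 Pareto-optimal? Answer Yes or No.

No

D11 vs D2: price 13.72≤45.44, network 11≥6, memory 239≥165 — D11 is at least as good on every objective and strictly better on at least one, so D11 dominates D2.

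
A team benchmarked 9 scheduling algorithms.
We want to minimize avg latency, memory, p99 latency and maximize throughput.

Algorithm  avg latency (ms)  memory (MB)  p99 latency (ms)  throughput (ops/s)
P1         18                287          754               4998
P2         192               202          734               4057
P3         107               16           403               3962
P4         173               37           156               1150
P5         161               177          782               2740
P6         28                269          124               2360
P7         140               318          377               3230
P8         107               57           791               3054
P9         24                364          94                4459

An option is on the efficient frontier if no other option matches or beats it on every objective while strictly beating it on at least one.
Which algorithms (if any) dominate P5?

P3

P3: avg latency 107≤161, memory 16≤177, p99 latency 403≤782, throughput 3962≥2740 — dominates P5.
Others (P1, P2, P4, P6, P7, P8, P9) are each worse than P5 on at least one objective.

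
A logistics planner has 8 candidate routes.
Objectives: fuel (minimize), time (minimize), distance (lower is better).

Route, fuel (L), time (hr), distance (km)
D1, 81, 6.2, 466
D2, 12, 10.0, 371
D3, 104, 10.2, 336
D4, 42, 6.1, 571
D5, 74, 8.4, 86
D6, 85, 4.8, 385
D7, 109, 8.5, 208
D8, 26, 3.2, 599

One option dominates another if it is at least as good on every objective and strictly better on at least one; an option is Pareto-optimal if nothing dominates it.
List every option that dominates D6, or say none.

none

D1: worse on time (6.2 vs 4.8).
D2: worse on time (10.0 vs 4.8).
D3: worse on fuel (104 vs 85).
D4: worse on time (6.1 vs 4.8).
D5: worse on time (8.4 vs 4.8).
D7: worse on fuel (109 vs 85).
D8: worse on distance (599 vs 385).
No option dominates D6.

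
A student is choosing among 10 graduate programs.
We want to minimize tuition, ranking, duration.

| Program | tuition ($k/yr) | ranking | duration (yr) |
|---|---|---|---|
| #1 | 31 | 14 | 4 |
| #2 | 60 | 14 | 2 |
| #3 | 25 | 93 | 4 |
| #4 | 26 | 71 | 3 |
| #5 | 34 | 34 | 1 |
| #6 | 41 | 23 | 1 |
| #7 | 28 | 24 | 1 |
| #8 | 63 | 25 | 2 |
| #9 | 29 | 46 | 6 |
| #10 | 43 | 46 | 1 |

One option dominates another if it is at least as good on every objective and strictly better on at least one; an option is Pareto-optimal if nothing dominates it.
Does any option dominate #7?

No

#1: worse on tuition (31 vs 28).
#2: worse on tuition (60 vs 28).
#3: worse on ranking (93 vs 24).
#4: worse on ranking (71 vs 24).
#5: worse on tuition (34 vs 28).
#6: worse on tuition (41 vs 28).
#8: worse on tuition (63 vs 28).
#9: worse on tuition (29 vs 28).
#10: worse on tuition (43 vs 28).
No option is at least as good as #7 on every objective and strictly better on one.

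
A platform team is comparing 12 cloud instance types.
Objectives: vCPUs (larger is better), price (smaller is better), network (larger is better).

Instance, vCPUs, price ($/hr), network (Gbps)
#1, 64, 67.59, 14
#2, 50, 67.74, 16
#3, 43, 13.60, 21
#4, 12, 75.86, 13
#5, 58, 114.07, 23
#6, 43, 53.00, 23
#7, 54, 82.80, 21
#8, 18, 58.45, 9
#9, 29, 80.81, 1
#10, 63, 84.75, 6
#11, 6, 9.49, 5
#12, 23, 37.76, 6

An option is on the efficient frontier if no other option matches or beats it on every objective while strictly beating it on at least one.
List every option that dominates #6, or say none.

none

#1: worse on price (67.59 vs 53.00).
#2: worse on price (67.74 vs 53.00).
#3: worse on network (21 vs 23).
#4: worse on vCPUs (12 vs 43).
#5: worse on price (114.07 vs 53.00).
#7: worse on price (82.80 vs 53.00).
#8: worse on vCPUs (18 vs 43).
#9: worse on vCPUs (29 vs 43).
#10: worse on price (84.75 vs 53.00).
#11: worse on vCPUs (6 vs 43).
#12: worse on vCPUs (23 vs 43).
No option dominates #6.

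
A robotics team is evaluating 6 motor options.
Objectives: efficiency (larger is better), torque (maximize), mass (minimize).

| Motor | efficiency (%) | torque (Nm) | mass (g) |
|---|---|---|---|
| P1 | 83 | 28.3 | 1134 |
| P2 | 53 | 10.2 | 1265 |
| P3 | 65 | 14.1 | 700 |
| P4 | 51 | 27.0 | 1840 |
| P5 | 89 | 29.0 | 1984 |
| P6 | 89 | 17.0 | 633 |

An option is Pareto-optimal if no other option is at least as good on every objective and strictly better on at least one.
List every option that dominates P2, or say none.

P1: efficiency 83≥53, torque 28.3≥10.2, mass 1134≤1265 — dominates P2.
P3: efficiency 65≥53, torque 14.1≥10.2, mass 700≤1265 — dominates P2.
P6: efficiency 89≥53, torque 17.0≥10.2, mass 633≤1265 — dominates P2.
Others (P4, P5) are each worse than P2 on at least one objective.

P1, P3, P6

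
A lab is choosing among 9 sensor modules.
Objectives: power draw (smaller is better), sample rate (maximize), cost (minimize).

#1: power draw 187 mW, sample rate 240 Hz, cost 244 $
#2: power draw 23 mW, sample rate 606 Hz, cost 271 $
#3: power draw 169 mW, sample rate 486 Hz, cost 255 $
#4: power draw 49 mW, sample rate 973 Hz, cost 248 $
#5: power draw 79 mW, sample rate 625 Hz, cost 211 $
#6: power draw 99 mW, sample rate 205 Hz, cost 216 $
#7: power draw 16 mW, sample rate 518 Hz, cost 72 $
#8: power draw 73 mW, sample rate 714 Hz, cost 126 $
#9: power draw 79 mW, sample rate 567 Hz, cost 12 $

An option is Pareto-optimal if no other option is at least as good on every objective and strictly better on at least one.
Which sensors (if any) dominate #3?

#4: power draw 49≤169, sample rate 973≥486, cost 248≤255 — dominates #3.
#5: power draw 79≤169, sample rate 625≥486, cost 211≤255 — dominates #3.
#7: power draw 16≤169, sample rate 518≥486, cost 72≤255 — dominates #3.
#8: power draw 73≤169, sample rate 714≥486, cost 126≤255 — dominates #3.
#9: power draw 79≤169, sample rate 567≥486, cost 12≤255 — dominates #3.
Others (#1, #2, #6) are each worse than #3 on at least one objective.

#4, #5, #7, #8, #9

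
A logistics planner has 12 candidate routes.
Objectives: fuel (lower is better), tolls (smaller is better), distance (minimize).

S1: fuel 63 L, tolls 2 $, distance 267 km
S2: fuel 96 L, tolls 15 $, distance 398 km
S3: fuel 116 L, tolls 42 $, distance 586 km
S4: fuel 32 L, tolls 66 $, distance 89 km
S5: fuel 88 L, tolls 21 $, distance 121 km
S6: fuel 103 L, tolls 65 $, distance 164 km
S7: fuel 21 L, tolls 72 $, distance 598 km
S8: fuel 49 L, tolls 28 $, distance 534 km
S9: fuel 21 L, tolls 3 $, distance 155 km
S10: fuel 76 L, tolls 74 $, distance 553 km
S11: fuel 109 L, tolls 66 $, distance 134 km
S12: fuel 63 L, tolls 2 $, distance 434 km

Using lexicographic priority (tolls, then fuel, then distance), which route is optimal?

S1

First minimize tolls: best is 2, kept {S1, S12}.
Then minimize fuel: best is 63, kept {S1, S12}.
Then minimize distance: best is 267, kept {S1}.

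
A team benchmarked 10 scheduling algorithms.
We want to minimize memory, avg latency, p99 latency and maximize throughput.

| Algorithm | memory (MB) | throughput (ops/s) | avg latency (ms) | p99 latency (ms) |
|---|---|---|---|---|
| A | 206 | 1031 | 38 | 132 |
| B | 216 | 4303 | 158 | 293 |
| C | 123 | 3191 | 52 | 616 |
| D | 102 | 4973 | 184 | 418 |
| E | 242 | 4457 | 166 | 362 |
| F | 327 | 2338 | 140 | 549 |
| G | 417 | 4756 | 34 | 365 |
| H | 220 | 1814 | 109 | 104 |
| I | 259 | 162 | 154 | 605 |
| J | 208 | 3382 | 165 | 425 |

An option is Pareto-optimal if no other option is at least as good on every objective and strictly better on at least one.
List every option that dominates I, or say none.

A, H

A: memory 206≤259, throughput 1031≥162, avg latency 38≤154, p99 latency 132≤605 — dominates I.
H: memory 220≤259, throughput 1814≥162, avg latency 109≤154, p99 latency 104≤605 — dominates I.
Others (B, C, D, E, F, G, J) are each worse than I on at least one objective.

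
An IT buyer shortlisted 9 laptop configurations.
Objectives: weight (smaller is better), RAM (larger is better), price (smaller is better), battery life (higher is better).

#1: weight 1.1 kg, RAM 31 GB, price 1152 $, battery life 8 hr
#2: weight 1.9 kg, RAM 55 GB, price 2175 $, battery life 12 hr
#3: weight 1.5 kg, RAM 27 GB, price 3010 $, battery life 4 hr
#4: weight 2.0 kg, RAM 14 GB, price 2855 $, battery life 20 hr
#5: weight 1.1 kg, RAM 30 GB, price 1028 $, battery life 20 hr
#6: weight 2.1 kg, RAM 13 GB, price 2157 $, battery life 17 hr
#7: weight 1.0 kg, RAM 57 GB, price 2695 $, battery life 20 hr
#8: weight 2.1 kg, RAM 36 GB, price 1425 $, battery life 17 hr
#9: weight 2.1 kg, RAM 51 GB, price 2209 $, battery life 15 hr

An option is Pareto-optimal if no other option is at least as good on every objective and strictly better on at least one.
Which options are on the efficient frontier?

#1, #2, #5, #7, #8, #9

#1: not dominated.
#2: not dominated.
#3: dominated by #1 (weight 1.1≤1.5, RAM 31≥27, price 1152≤3010, battery life 8≥4).
#4: dominated by #5 (weight 1.1≤2.0, RAM 30≥14, price 1028≤2855, battery life 20≥20).
#5: not dominated (best price).
#6: dominated by #5 (weight 1.1≤2.1, RAM 30≥13, price 1028≤2157, battery life 20≥17).
#7: not dominated (best weight).
#8: not dominated.
#9: not dominated.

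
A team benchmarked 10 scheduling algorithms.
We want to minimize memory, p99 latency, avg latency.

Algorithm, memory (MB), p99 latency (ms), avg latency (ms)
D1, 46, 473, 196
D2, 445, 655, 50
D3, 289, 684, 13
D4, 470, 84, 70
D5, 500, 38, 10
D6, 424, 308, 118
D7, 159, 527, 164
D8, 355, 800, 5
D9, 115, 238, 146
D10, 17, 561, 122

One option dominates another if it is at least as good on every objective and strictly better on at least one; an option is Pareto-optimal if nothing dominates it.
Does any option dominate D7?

Yes

D9 vs D7: memory 115≤159, p99 latency 238≤527, avg latency 146≤164 — D9 is at least as good on every objective and strictly better on at least one, so D9 dominates D7.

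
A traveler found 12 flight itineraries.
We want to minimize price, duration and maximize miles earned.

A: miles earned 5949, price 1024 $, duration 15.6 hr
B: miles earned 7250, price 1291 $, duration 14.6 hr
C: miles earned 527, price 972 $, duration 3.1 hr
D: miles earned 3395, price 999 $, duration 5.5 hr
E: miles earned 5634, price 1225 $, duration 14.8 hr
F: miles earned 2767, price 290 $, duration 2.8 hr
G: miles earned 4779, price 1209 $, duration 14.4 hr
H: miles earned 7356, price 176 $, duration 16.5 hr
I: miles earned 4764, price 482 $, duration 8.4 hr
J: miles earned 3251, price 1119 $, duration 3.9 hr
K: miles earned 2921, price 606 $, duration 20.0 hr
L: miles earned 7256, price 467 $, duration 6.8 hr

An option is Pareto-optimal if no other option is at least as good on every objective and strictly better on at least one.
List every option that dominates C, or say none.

F: miles earned 2767≥527, price 290≤972, duration 2.8≤3.1 — dominates C.
Others (A, B, D, E, G, H, I, J, K, L) are each worse than C on at least one objective.

F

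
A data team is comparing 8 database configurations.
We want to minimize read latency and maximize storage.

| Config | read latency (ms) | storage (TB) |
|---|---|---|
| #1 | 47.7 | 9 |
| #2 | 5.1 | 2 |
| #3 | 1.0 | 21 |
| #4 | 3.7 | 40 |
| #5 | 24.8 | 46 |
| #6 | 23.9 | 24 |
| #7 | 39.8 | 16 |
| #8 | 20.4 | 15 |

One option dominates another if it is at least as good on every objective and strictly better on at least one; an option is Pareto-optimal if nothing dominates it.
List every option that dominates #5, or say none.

#1: worse on read latency (47.7 vs 24.8).
#2: worse on storage (2 vs 46).
#3: worse on storage (21 vs 46).
#4: worse on storage (40 vs 46).
#6: worse on storage (24 vs 46).
#7: worse on read latency (39.8 vs 24.8).
#8: worse on storage (15 vs 46).
No option dominates #5.

none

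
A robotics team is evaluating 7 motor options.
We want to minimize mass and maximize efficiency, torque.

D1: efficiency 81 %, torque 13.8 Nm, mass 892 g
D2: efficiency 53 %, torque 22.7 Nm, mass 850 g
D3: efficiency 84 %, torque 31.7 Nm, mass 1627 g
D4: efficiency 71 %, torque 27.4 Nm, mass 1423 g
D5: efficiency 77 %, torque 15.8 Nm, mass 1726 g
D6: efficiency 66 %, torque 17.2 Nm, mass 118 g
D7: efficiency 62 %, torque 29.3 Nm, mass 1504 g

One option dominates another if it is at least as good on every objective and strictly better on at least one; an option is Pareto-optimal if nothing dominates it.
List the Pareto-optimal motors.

D1: not dominated.
D2: not dominated.
D3: not dominated (best efficiency).
D4: not dominated.
D5: dominated by D3 (efficiency 84≥77, torque 31.7≥15.8, mass 1627≤1726).
D6: not dominated (best mass).
D7: not dominated.

D1, D2, D3, D4, D6, D7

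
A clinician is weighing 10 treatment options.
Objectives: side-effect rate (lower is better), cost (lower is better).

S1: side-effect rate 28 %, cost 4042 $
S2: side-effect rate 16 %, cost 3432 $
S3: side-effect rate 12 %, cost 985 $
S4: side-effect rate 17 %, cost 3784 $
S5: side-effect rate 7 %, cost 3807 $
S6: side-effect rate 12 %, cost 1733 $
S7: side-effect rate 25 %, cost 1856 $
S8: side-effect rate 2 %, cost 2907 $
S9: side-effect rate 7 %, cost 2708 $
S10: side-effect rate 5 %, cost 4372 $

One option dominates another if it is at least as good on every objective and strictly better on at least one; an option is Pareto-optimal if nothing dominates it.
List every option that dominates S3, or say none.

S1: worse on side-effect rate (28 vs 12).
S2: worse on side-effect rate (16 vs 12).
S4: worse on side-effect rate (17 vs 12).
S5: worse on cost (3807 vs 985).
S6: worse on cost (1733 vs 985).
S7: worse on side-effect rate (25 vs 12).
S8: worse on cost (2907 vs 985).
S9: worse on cost (2708 vs 985).
S10: worse on cost (4372 vs 985).
No option dominates S3.

none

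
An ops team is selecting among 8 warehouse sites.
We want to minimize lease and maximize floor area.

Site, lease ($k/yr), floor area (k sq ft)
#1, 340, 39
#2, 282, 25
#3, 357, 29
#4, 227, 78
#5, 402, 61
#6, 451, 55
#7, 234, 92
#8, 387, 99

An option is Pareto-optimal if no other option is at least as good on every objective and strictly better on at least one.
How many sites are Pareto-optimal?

#1: dominated by #4 (lease 227≤340, floor area 78≥39).
#2: dominated by #4 (lease 227≤282, floor area 78≥25).
#3: dominated by #1 (lease 340≤357, floor area 39≥29).
#4: not dominated (best lease).
#5: dominated by #4 (lease 227≤402, floor area 78≥61).
#6: dominated by #4 (lease 227≤451, floor area 78≥55).
#7: not dominated.
#8: not dominated (best floor area).
Pareto-optimal: #4, #7, #8 → 3.

3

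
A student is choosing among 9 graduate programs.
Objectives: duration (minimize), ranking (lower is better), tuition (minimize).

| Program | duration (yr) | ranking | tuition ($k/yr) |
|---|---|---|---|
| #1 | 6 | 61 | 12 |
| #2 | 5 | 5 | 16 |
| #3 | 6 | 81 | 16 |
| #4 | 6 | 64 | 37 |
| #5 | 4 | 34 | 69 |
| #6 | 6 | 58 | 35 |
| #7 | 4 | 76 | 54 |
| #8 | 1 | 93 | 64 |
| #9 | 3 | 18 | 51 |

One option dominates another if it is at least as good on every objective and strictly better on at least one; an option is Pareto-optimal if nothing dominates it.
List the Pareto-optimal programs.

#1, #2, #8, #9

#1: not dominated (best tuition).
#2: not dominated (best ranking).
#3: dominated by #1 (duration 6≤6, ranking 61≤81, tuition 12≤16).
#4: dominated by #1 (duration 6≤6, ranking 61≤64, tuition 12≤37).
#5: dominated by #9 (duration 3≤4, ranking 18≤34, tuition 51≤69).
#6: dominated by #2 (duration 5≤6, ranking 5≤58, tuition 16≤35).
#7: dominated by #9 (duration 3≤4, ranking 18≤76, tuition 51≤54).
#8: not dominated (best duration).
#9: not dominated.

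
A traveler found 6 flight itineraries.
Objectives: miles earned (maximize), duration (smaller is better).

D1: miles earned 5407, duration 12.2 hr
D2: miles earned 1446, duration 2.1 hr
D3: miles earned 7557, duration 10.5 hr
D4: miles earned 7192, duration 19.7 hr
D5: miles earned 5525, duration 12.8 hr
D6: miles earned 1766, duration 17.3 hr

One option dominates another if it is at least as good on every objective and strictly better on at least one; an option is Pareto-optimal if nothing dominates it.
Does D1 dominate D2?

D1 vs D2: D1 is worse on duration (12.2 vs 2.1), so it does not dominate D2.

No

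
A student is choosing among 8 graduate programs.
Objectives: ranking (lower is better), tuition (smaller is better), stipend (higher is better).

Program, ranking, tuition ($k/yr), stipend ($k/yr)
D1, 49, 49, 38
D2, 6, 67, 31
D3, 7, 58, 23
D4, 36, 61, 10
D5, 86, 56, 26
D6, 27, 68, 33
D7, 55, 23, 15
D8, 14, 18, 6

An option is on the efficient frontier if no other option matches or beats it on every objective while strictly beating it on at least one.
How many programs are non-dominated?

D1: not dominated (best stipend).
D2: not dominated (best ranking).
D3: not dominated.
D4: dominated by D3 (ranking 7≤36, tuition 58≤61, stipend 23≥10).
D5: dominated by D1 (ranking 49≤86, tuition 49≤56, stipend 38≥26).
D6: not dominated.
D7: not dominated.
D8: not dominated (best tuition).
Pareto-optimal: D1, D2, D3, D6, D7, D8 → 6.

6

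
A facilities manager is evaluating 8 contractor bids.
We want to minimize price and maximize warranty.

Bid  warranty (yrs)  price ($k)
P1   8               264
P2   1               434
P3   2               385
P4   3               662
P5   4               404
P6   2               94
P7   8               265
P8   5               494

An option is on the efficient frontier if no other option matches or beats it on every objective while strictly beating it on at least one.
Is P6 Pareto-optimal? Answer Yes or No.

Yes

P1: worse on price (264 vs 94).
P2: worse on warranty (1 vs 2).
P3: worse on price (385 vs 94).
P4: worse on price (662 vs 94).
P5: worse on price (404 vs 94).
P7: worse on price (265 vs 94).
P8: worse on price (494 vs 94).
No option is at least as good as P6 on every objective and strictly better on one.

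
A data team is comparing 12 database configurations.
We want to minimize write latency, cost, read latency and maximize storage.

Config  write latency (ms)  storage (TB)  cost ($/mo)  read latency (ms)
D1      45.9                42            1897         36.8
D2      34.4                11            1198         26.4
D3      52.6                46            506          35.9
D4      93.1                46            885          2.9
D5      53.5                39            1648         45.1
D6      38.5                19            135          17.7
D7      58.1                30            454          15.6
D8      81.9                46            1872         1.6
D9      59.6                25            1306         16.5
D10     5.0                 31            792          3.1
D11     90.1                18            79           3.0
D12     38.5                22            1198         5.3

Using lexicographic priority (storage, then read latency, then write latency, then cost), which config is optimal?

First maximize storage: best is 46, kept {D3, D4, D8}.
Then minimize read latency: best is 1.6, kept {D8}.

D8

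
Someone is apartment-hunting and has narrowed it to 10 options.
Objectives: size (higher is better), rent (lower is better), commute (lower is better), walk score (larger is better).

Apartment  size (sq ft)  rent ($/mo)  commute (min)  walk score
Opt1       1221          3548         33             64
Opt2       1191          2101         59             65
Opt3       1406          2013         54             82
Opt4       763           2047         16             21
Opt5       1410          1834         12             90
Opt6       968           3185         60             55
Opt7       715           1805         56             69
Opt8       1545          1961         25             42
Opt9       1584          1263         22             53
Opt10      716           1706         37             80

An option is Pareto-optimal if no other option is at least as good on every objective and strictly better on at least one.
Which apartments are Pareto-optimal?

Opt5, Opt9, Opt10

Opt1: dominated by Opt5 (size 1410≥1221, rent 1834≤3548, commute 12≤33, walk score 90≥64).
Opt2: dominated by Opt3 (size 1406≥1191, rent 2013≤2101, commute 54≤59, walk score 82≥65).
Opt3: dominated by Opt5 (size 1410≥1406, rent 1834≤2013, commute 12≤54, walk score 90≥82).
Opt4: dominated by Opt5 (size 1410≥763, rent 1834≤2047, commute 12≤16, walk score 90≥21).
Opt5: not dominated (best commute).
Opt6: dominated by Opt2 (size 1191≥968, rent 2101≤3185, commute 59≤60, walk score 65≥55).
Opt7: dominated by Opt10 (size 716≥715, rent 1706≤1805, commute 37≤56, walk score 80≥69).
Opt8: dominated by Opt9 (size 1584≥1545, rent 1263≤1961, commute 22≤25, walk score 53≥42).
Opt9: not dominated (best size).
Opt10: not dominated.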